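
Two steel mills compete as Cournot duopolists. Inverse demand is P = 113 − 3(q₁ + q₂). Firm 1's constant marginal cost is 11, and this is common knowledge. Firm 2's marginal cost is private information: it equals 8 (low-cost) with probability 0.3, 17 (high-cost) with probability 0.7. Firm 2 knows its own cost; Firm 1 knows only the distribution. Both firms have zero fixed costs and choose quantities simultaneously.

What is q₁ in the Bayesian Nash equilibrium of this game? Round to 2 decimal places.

11.70

Type-c best response for Firm 2: q₂(c) = (113 − c)/6 − q₁/2.
Firm 1 maximizes expected profit; its first-order condition is 113 − 6q₁ − 3E[q₂] − 11 = 0.
Substituting E[q₂] and solving: E[c₂] = 14.3, so q₁ = (113 − 2·11 + 14.3)/9 = 11.7.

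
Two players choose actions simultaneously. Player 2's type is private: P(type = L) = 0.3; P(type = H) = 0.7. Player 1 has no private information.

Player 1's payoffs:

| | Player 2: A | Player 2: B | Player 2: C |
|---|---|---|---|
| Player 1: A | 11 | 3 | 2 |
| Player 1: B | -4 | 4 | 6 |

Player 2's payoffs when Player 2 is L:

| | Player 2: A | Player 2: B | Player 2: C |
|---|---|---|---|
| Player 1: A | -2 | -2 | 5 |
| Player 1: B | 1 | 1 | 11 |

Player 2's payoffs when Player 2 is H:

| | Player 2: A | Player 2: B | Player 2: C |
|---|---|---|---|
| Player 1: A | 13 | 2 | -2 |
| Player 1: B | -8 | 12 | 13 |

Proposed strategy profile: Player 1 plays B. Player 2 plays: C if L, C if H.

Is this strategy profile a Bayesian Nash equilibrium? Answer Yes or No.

Yes

Player 1 plays B: E[B] = 0.3·(6) + 0.7·(6) = 6; E[A] = 2. Best-responding. ✓
Player 2 (type L), facing B: A gives 1, B gives 1, C gives 11. Proposed C is best. ✓
Player 2 (type H), facing B: A gives -8, B gives 12, C gives 13. Proposed C is best. ✓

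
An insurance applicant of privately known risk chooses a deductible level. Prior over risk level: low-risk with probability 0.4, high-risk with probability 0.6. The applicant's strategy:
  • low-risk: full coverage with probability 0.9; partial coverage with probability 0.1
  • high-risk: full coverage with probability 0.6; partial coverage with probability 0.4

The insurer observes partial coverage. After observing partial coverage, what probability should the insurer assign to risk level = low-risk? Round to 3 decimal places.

0.143

Apply Bayes' rule using the sender's strategy as the likelihood.
P(partial coverage) = 0.4·0.1 + 0.6·0.4 = 0.28
P(low-risk | partial coverage) = (0.4·0.1) / 0.28 = 0.04 / 0.28 = 0.142857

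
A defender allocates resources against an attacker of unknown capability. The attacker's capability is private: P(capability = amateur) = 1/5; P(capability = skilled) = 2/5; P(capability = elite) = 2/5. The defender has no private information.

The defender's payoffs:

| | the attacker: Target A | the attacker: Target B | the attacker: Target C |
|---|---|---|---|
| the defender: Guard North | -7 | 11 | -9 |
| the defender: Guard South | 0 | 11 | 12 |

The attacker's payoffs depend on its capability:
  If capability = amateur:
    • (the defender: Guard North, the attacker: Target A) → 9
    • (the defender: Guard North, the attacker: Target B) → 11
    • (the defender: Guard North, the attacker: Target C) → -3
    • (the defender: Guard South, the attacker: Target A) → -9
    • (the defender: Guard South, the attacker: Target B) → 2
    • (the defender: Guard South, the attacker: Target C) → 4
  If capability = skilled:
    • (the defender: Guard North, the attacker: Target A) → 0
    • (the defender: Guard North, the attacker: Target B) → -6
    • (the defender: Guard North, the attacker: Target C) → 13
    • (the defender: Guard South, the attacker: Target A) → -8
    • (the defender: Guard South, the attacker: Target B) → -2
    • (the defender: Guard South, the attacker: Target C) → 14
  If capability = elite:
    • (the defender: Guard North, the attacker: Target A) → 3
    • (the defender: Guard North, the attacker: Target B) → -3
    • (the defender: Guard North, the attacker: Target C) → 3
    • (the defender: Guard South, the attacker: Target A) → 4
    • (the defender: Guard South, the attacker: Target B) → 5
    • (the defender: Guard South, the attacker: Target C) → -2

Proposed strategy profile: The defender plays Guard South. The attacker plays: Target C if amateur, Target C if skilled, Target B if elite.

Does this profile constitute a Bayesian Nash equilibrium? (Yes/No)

Yes

The defender plays Guard South: E[Guard South] = 1/5·(12) + 2/5·(12) + 2/5·(11) = 58/5; E[Guard North] = -1. Best-responding. ✓
The attacker (capability amateur), facing Guard South: Target A gives -9, Target B gives 2, Target C gives 4. Proposed Target C is best. ✓
The attacker (capability skilled), facing Guard South: Target A gives -8, Target B gives -2, Target C gives 14. Proposed Target C is best. ✓
The attacker (capability elite), facing Guard South: Target A gives 4, Target B gives 5, Target C gives -2. Proposed Target B is best. ✓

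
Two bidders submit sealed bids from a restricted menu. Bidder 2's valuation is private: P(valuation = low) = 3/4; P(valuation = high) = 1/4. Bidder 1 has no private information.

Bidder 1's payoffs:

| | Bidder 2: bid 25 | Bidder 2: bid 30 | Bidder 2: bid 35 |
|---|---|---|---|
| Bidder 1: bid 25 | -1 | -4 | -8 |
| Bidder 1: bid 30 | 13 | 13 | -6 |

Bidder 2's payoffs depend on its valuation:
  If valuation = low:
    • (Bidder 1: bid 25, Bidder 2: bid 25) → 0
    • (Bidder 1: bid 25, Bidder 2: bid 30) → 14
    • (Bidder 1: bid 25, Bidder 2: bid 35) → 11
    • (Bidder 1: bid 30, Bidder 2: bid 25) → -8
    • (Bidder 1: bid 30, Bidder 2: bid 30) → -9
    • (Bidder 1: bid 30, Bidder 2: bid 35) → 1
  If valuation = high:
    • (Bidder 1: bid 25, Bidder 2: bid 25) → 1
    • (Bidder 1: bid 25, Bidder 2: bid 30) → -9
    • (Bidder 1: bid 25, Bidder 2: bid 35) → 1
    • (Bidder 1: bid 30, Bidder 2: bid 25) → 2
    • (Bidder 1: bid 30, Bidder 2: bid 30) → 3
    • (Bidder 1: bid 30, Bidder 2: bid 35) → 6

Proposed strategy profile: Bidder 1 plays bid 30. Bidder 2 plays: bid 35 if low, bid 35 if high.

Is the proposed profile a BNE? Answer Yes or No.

Yes

A profile is a BNE iff every type of every player is best-responding given beliefs about the other side.
Bidder 1 plays bid 30: E[bid 30] = 3/4·(-6) + 1/4·(-6) = -6; E[bid 25] = -8. Best-responding. ✓
Bidder 2 (valuation low), facing bid 30: bid 25 gives -8, bid 30 gives -9, bid 35 gives 1. Proposed bid 35 is best. ✓
Bidder 2 (valuation high), facing bid 30: bid 25 gives 2, bid 30 gives 3, bid 35 gives 6. Proposed bid 35 is best. ✓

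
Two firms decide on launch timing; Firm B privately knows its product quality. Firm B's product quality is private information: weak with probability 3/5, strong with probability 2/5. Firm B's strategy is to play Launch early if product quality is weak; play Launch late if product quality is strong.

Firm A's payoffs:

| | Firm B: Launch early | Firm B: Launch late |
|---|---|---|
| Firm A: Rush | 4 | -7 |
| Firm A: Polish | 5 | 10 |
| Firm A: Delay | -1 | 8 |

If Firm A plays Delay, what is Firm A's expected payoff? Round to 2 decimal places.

E[Delay] = 3/5·(-1) + 2/5·8 = (-3/5) + 16/5 = 13/5

2.60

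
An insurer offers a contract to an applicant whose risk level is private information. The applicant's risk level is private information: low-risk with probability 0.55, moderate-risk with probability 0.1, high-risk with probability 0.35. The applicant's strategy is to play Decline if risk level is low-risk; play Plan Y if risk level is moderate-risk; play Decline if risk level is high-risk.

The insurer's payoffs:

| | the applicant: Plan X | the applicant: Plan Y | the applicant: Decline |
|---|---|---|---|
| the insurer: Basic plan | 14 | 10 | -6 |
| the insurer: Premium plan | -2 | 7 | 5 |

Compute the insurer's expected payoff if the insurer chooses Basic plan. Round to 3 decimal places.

-4.400

E[Basic plan] = 0.55·(-6) + 0.1·10 + 0.35·(-6) = (-3.3) + 1 + (-2.1) = -4.4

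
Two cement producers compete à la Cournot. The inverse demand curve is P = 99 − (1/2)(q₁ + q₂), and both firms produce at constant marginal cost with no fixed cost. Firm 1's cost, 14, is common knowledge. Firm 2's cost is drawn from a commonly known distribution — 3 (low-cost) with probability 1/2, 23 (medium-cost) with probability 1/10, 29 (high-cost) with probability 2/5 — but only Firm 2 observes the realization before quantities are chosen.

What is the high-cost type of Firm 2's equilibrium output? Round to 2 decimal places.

Each type of Firm 2 best-responds to q₁; Firm 1 best-responds to the expected q₂ over Firm 2's types.
Firm 2 with cost c maximizes (99 − (1/2)(q₁+q₂) − c)·q₂, giving q₂(c) = (99 − c − (1/2)q₁).
E[c₂] = 1/2·3 + 1/10·23 + 2/5·29 = 15.4
Firm 1's FOC against E[q₂] yields q₁ = (99 − 2·14 + E[c₂])/(3/2) = (99 − 28 + 15.4)/(3/2) = 57.6.
q₂(high-cost) = (99 − 29 − (1/2)·57.6) = 41.2.

41.20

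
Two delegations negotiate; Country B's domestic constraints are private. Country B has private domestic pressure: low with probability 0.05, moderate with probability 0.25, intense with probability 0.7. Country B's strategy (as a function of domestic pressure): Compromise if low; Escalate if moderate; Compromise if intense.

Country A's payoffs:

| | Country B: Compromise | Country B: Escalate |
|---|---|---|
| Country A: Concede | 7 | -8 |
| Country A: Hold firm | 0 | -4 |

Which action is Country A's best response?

Concede

Compute Country A's expected payoff for each action, taking the expectation over Country B's type.
E[Concede] = 0.05·(7) + 0.25·(-8) + 0.7·(7) = 3.25
E[Hold firm] = 0.05·(0) + 0.25·(-4) + 0.7·(0) = -1
Best response: Concede (3.25 is the largest).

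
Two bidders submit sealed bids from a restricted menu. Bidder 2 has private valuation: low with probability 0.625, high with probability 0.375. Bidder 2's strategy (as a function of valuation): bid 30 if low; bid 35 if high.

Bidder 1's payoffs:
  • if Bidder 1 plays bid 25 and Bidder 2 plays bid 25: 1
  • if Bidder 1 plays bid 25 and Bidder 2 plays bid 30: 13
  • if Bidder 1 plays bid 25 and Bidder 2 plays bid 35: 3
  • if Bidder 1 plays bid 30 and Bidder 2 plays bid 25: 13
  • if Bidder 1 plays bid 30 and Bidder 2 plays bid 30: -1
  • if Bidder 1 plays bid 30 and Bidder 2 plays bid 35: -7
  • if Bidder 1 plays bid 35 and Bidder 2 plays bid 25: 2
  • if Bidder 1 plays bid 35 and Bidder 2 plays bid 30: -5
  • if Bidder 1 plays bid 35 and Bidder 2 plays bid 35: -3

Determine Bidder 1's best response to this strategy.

E[bid 25] = 0.625·(13) + 0.375·(3) = 9.25
E[bid 30] = 0.625·(-1) + 0.375·(-7) = -3.25
E[bid 35] = 0.625·(-5) + 0.375·(-3) = -4.25
Best response: bid 25 (9.25 is the largest).

bid 25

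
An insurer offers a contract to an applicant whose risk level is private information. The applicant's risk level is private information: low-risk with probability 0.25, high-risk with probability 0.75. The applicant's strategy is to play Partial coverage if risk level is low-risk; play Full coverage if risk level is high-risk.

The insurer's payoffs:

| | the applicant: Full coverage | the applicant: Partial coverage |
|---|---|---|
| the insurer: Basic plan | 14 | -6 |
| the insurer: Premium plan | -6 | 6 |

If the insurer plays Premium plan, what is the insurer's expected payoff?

E[Premium plan] = 0.25·6 + 0.75·(-6) = 1.5 + (-4.5) = -3

-3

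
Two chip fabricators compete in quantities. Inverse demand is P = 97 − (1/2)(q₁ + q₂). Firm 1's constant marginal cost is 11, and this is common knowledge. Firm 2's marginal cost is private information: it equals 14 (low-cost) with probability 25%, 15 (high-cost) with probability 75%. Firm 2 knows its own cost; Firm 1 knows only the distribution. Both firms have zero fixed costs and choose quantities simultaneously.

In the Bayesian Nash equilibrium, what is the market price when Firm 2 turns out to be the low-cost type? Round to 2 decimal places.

40.54

Type-c best response for Firm 2: q₂(c) = (97 − c) − q₁/2.
Firm 1 maximizes expected profit; its first-order condition is 97 − q₁ − (1/2)E[q₂] − 11 = 0.
Substituting E[q₂] and solving: E[c₂] = 14.75, so q₁ = (97 − 2·11 + 14.75)/(3/2) = 59.8333.
q₂(low-cost) = 53.0833, so P = 97 − (1/2)·(59.8333 + 53.0833) = 40.5417.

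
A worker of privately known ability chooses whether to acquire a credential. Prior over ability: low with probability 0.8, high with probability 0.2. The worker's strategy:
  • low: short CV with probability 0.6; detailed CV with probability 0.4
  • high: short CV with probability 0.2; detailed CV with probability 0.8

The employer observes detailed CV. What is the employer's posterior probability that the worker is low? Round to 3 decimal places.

P(detailed CV) = 0.8·0.4 + 0.2·0.8 = 0.48
P(low | detailed CV) = (0.8·0.4) / 0.48 = 0.32 / 0.48 = 0.666667

0.667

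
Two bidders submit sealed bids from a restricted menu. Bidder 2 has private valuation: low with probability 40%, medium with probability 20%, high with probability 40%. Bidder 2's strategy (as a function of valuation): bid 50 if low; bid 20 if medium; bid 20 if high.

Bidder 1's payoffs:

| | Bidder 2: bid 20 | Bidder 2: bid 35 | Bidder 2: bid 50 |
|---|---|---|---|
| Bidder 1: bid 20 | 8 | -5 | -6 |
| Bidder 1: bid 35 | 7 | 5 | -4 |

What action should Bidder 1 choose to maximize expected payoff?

bid 35

E[bid 20] = 0.4·(-6) + 0.2·(8) + 0.4·(8) = 2.4
E[bid 35] = 0.4·(-4) + 0.2·(7) + 0.4·(7) = 2.6
Best response: bid 35 (2.6 is the largest).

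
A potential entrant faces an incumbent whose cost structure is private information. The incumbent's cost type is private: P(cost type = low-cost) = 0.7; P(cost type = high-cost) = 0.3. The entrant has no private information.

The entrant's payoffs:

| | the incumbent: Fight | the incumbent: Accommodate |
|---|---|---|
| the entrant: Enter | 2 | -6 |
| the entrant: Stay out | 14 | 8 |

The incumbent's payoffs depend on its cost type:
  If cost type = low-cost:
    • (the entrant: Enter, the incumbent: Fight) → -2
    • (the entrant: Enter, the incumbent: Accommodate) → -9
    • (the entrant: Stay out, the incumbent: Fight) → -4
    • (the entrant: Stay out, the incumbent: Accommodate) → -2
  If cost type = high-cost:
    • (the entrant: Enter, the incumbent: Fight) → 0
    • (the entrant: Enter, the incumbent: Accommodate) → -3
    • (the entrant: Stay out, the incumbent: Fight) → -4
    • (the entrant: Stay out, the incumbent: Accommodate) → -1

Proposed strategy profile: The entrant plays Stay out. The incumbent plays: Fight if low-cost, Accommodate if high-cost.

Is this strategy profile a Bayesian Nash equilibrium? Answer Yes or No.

A profile is a BNE iff every type of every player is best-responding given beliefs about the other side.
The entrant plays Stay out: E[Stay out] = 0.7·(14) + 0.3·(8) = 12.2; E[Enter] = -0.4. Best-responding. ✓
The incumbent (cost type low-cost), facing Stay out: Fight gives -4, Accommodate gives -2. Proposed Fight is not best — profitable deviation exists. ✗
The incumbent (cost type high-cost), facing Stay out: Fight gives -4, Accommodate gives -1. Proposed Accommodate is best. ✓

No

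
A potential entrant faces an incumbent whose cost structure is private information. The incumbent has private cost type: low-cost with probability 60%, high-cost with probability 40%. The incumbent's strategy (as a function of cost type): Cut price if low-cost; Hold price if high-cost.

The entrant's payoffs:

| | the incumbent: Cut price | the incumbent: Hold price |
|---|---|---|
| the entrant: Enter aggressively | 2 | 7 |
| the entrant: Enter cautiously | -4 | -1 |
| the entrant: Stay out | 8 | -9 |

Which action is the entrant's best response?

Enter aggressively

Compute the entrant's expected payoff for each action, taking the expectation over the incumbent's type.
E[Enter aggressively] = 0.6·(2) + 0.4·(7) = 4
E[Enter cautiously] = 0.6·(-4) + 0.4·(-1) = -2.8
E[Stay out] = 0.6·(8) + 0.4·(-9) = 1.2
Best response: Enter aggressively (4 is the largest).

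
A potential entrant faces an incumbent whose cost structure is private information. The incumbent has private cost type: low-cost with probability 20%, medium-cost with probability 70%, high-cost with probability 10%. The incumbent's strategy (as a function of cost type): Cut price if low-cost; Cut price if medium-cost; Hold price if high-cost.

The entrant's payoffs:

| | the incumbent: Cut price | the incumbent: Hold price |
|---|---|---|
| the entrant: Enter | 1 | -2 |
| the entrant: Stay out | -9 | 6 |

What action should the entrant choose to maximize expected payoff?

Enter

E[Enter] = 0.2·(1) + 0.7·(1) + 0.1·(-2) = 0.7
E[Stay out] = 0.2·(-9) + 0.7·(-9) + 0.1·(6) = -7.5
Best response: Enter (0.7 is the largest).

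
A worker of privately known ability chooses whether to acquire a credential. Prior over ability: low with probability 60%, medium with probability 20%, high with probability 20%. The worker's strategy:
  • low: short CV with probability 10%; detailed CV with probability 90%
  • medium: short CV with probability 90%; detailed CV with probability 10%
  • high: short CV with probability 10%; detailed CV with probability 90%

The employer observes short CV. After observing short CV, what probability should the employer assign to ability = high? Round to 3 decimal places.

P(short CV) = 0.6·0.1 + 0.2·0.9 + 0.2·0.1 = 0.26
P(high | short CV) = (0.2·0.1) / 0.26 = 0.02 / 0.26 = 0.0769231

0.077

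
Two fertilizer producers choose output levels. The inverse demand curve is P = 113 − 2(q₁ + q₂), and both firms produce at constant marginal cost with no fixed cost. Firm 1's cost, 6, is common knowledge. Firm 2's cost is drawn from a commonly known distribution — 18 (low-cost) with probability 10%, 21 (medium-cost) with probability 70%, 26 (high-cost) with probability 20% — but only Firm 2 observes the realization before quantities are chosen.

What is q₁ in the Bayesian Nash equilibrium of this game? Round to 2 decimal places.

Each type of Firm 2 best-responds to q₁; Firm 1 best-responds to the expected q₂ over Firm 2's types.
Firm 2 with cost c maximizes (113 − 2(q₁+q₂) − c)·q₂, giving q₂(c) = (113 − c − 2q₁)/4.
E[c₂] = 0.1·18 + 0.7·21 + 0.2·26 = 21.7
Firm 1's FOC against E[q₂] yields q₁ = (113 − 2·6 + E[c₂])/6 = (113 − 12 + 21.7)/6 = 20.45.

20.45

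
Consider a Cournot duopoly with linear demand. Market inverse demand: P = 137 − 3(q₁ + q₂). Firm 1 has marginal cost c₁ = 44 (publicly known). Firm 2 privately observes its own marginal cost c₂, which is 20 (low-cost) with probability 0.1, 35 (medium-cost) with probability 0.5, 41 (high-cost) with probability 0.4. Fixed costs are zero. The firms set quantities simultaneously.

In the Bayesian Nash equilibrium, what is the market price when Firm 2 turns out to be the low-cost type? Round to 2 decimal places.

64.35

Firm 2 with cost c maximizes (137 − 3(q₁+q₂) − c)·q₂, giving q₂(c) = (137 − c − 3q₁)/6.
E[c₂] = 0.1·20 + 0.5·35 + 0.4·41 = 35.9
Firm 1's FOC against E[q₂] yields q₁ = (137 − 2·44 + E[c₂])/9 = (137 − 88 + 35.9)/9 = 9.43333.
q₂(low-cost) = 14.7833, so P = 137 − 3·(9.43333 + 14.7833) = 64.35.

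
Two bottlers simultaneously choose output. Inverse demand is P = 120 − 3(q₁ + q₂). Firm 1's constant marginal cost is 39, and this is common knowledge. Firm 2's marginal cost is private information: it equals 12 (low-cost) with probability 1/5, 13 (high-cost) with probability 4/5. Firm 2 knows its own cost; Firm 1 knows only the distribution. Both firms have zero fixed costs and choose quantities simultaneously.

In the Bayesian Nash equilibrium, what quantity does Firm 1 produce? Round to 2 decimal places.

Firm 2 with cost c maximizes (120 − 3(q₁+q₂) − c)·q₂, giving q₂(c) = (120 − c − 3q₁)/6.
E[c₂] = 1/5·12 + 4/5·13 = 12.8
Firm 1's FOC against E[q₂] yields q₁ = (120 − 2·39 + E[c₂])/9 = (120 − 78 + 12.8)/9 = 6.08889.

6.09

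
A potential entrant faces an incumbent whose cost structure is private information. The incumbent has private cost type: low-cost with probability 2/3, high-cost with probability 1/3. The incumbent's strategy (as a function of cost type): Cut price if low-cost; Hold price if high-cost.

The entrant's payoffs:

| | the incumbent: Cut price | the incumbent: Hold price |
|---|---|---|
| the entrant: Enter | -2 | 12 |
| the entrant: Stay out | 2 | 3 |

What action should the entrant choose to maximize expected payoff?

Compute the entrant's expected payoff for each action, taking the expectation over the incumbent's type.
E[Enter] = 2/3·(-2) + 1/3·(12) = 8/3
E[Stay out] = 2/3·(2) + 1/3·(3) = 7/3
Best response: Enter (8/3 is the largest).

Enter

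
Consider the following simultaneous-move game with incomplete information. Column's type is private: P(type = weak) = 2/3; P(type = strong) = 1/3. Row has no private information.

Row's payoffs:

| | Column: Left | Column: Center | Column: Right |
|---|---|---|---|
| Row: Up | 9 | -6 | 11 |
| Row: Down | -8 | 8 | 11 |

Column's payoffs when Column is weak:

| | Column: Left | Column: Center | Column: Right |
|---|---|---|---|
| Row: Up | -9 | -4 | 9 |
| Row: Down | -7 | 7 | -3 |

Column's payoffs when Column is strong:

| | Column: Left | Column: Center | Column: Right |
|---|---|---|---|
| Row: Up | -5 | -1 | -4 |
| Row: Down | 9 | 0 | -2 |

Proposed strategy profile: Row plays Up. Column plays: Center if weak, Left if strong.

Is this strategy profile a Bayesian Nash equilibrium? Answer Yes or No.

No

Row plays Up: E[Up] = 2/3·(-6) + 1/3·(9) = -1; E[Down] = 8/3. Not best-responding. ✗
Column (type weak), facing Up: Left gives -9, Center gives -4, Right gives 9. Proposed Center is not best — profitable deviation exists. ✗
Column (type strong), facing Up: Left gives -5, Center gives -1, Right gives -4. Proposed Left is not best — profitable deviation exists. ✗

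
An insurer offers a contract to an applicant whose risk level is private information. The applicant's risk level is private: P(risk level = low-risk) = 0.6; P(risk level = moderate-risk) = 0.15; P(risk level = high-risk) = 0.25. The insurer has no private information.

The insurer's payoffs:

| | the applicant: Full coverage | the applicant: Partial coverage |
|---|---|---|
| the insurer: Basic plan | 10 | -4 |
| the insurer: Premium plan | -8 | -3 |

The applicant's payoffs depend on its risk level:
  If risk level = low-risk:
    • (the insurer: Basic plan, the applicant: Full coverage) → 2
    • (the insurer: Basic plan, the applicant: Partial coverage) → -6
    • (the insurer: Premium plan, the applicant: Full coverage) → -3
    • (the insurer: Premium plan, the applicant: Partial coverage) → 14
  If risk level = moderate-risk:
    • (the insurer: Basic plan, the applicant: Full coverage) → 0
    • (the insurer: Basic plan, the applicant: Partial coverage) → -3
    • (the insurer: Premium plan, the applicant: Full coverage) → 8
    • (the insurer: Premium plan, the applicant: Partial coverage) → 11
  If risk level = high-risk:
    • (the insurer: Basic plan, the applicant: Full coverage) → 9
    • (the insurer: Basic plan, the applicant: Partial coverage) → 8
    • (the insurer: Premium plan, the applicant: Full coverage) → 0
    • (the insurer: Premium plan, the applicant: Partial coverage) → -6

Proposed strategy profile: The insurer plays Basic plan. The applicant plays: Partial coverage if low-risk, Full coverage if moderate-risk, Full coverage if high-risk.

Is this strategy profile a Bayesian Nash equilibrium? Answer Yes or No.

A profile is a BNE iff every type of every player is best-responding given beliefs about the other side.
The insurer plays Basic plan: E[Basic plan] = 0.6·(-4) + 0.15·(10) + 0.25·(10) = 1.6; E[Premium plan] = -5. Best-responding. ✓
The applicant (risk level low-risk), facing Basic plan: Full coverage gives 2, Partial coverage gives -6. Proposed Partial coverage is not best — profitable deviation exists. ✗
The applicant (risk level moderate-risk), facing Basic plan: Full coverage gives 0, Partial coverage gives -3. Proposed Full coverage is best. ✓
The applicant (risk level high-risk), facing Basic plan: Full coverage gives 9, Partial coverage gives 8. Proposed Full coverage is best. ✓

No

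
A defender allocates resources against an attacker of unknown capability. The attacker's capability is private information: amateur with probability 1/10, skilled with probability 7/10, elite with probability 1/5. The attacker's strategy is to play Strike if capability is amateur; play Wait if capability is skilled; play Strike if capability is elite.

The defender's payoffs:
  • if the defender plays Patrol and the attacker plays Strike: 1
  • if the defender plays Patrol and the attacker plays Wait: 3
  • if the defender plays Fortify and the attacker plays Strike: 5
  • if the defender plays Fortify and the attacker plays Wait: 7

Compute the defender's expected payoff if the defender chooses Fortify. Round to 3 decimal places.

6.400

E[Fortify] = 1/10·5 + 7/10·7 + 1/5·5 = 1/2 + 49/10 + 1 = 32/5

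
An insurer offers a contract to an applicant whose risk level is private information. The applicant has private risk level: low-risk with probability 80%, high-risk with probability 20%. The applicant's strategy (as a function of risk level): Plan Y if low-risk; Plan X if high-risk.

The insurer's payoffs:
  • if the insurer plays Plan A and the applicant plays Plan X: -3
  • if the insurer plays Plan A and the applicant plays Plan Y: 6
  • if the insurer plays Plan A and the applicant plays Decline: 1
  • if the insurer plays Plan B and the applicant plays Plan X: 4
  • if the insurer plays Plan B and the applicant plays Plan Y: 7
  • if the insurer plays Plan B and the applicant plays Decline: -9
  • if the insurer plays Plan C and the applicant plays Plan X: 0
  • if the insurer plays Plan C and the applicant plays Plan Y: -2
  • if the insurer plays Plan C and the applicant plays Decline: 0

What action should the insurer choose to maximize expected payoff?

E[Plan A] = 0.8·(6) + 0.2·(-3) = 4.2
E[Plan B] = 0.8·(7) + 0.2·(4) = 6.4
E[Plan C] = 0.8·(-2) + 0.2·(0) = -1.6
Best response: Plan B (6.4 is the largest).

Plan B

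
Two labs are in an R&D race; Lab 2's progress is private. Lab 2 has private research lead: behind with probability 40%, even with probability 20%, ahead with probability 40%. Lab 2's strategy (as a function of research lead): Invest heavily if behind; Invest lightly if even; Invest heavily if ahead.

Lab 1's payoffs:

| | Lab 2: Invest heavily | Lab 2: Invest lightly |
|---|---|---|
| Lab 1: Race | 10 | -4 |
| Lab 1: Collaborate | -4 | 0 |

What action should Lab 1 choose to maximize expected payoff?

Compute Lab 1's expected payoff for each action, taking the expectation over Lab 2's type.
E[Race] = 0.4·(10) + 0.2·(-4) + 0.4·(10) = 7.2
E[Collaborate] = 0.4·(-4) + 0.2·(0) + 0.4·(-4) = -3.2
Best response: Race (7.2 is the largest).

Race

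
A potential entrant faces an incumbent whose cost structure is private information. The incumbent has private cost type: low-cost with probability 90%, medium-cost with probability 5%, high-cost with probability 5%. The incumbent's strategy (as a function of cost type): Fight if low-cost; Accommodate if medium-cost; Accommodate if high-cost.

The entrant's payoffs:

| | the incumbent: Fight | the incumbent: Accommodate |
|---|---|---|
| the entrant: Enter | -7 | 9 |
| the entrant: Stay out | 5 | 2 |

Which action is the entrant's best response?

Stay out

E[Enter] = 0.9·(-7) + 0.05·(9) + 0.05·(9) = -5.4
E[Stay out] = 0.9·(5) + 0.05·(2) + 0.05·(2) = 4.7
Best response: Stay out (4.7 is the largest).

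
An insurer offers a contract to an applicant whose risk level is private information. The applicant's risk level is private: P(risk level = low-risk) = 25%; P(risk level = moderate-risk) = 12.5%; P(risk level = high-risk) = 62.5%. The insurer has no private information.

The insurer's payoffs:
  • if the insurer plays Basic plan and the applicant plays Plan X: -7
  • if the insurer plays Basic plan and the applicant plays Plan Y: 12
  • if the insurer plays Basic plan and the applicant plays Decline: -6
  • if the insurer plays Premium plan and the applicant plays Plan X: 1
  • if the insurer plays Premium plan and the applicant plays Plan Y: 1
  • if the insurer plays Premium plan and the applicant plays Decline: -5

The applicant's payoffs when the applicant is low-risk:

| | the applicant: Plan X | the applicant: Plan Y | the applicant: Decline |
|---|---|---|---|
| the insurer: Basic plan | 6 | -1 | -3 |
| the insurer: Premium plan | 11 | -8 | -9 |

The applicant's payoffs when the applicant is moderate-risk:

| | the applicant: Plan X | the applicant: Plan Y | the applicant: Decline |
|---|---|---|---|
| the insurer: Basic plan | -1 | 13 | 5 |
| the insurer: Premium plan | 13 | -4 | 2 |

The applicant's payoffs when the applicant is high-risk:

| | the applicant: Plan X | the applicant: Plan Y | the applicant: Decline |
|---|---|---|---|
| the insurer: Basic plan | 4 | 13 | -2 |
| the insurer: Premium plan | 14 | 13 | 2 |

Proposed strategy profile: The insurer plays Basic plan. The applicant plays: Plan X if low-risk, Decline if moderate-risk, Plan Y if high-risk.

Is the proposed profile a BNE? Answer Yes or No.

A profile is a BNE iff every type of every player is best-responding given beliefs about the other side.
The insurer plays Basic plan: E[Basic plan] = 0.25·(-7) + 0.125·(-6) + 0.625·(12) = 5; E[Premium plan] = 0.25. Best-responding. ✓
The applicant (risk level low-risk), facing Basic plan: Plan X gives 6, Plan Y gives -1, Decline gives -3. Proposed Plan X is best. ✓
The applicant (risk level moderate-risk), facing Basic plan: Plan X gives -1, Plan Y gives 13, Decline gives 5. Proposed Decline is not best — profitable deviation exists. ✗
The applicant (risk level high-risk), facing Basic plan: Plan X gives 4, Plan Y gives 13, Decline gives -2. Proposed Plan Y is best. ✓

No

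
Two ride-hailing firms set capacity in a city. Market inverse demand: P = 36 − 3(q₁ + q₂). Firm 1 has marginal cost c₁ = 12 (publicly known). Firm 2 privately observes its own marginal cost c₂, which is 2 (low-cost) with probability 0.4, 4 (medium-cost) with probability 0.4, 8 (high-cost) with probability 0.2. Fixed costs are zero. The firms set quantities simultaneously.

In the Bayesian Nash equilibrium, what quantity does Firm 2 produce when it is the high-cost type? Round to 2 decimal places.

3.78

Each type of Firm 2 best-responds to q₁; Firm 1 best-responds to the expected q₂ over Firm 2's types.
Firm 2 with cost c maximizes (36 − 3(q₁+q₂) − c)·q₂, giving q₂(c) = (36 − c − 3q₁)/6.
E[c₂] = 0.4·2 + 0.4·4 + 0.2·8 = 4
Firm 1's FOC against E[q₂] yields q₁ = (36 − 2·12 + E[c₂])/9 = (36 − 24 + 4)/9 = 1.77778.
q₂(high-cost) = (36 − 8 − 3·1.77778)/6 = 3.77778.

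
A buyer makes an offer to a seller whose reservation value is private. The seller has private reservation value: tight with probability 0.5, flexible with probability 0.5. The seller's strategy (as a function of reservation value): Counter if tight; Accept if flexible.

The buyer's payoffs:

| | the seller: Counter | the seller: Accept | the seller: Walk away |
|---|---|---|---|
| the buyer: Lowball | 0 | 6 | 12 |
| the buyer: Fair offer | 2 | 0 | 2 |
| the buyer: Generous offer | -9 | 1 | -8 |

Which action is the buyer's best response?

Lowball

Compute the buyer's expected payoff for each action, taking the expectation over the seller's type.
E[Lowball] = 0.5·(0) + 0.5·(6) = 3
E[Fair offer] = 0.5·(2) + 0.5·(0) = 1
E[Generous offer] = 0.5·(-9) + 0.5·(1) = -4
Best response: Lowball (3 is the largest).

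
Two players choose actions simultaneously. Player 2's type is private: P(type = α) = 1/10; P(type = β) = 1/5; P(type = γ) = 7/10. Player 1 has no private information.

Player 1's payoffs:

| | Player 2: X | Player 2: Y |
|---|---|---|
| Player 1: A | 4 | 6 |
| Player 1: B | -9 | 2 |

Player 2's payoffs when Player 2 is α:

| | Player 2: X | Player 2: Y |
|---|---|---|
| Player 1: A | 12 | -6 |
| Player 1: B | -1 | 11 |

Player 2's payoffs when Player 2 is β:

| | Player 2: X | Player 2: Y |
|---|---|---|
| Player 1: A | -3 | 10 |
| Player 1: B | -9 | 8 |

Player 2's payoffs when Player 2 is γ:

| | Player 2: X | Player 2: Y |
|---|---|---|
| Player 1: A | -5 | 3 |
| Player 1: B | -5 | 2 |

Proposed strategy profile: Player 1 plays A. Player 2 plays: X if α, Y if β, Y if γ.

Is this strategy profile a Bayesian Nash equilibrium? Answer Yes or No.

Yes

Player 1 plays A: E[A] = 1/10·(4) + 1/5·(6) + 7/10·(6) = 29/5; E[B] = 9/10. Best-responding. ✓
Player 2 (type α), facing A: X gives 12, Y gives -6. Proposed X is best. ✓
Player 2 (type β), facing A: X gives -3, Y gives 10. Proposed Y is best. ✓
Player 2 (type γ), facing A: X gives -5, Y gives 3. Proposed Y is best. ✓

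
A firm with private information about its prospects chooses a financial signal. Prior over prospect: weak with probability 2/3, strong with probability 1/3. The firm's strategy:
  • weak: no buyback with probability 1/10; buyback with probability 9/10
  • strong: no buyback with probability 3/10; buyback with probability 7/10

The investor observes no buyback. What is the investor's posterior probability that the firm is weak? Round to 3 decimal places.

0.400

P(no buyback) = (2/3)·(1/10) + (1/3)·(3/10) = 1/6
P(weak | no buyback) = ((2/3)·(1/10)) / (1/6) = (1/15) / (1/6) = 2/5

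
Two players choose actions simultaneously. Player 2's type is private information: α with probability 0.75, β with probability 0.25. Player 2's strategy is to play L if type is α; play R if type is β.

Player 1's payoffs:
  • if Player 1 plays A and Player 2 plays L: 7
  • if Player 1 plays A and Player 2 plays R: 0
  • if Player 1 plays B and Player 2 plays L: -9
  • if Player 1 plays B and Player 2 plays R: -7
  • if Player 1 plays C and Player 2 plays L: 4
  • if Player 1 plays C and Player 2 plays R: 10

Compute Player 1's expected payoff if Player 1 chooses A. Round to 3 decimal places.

Take the expectation over Player 2's type, weighting each type's action by its prior probability.
E[A] = 0.75·7 + 0.25·0 = 5.25 + 0 = 5.25

5.250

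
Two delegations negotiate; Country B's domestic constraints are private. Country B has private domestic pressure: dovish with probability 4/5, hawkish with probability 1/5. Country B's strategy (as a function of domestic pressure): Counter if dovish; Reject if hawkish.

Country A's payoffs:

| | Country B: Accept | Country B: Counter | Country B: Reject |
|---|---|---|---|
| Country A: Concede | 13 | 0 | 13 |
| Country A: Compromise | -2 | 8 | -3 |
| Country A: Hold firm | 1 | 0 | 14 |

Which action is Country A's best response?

E[Concede] = 4/5·(0) + 1/5·(13) = 13/5
E[Compromise] = 4/5·(8) + 1/5·(-3) = 29/5
E[Hold firm] = 4/5·(0) + 1/5·(14) = 14/5
Best response: Compromise (29/5 is the largest).

Compromise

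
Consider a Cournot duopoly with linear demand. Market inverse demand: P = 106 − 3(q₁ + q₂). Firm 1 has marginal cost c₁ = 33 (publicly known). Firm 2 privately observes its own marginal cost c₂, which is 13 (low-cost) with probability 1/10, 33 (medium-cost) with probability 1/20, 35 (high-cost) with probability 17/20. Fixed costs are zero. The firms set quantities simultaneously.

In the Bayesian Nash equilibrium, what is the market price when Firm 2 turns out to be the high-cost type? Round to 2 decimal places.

58.38

Type-c best response for Firm 2: q₂(c) = (106 − c)/6 − q₁/2.
Firm 1 maximizes expected profit; its first-order condition is 106 − 6q₁ − 3E[q₂] − 33 = 0.
Substituting E[q₂] and solving: E[c₂] = 32.7, so q₁ = (106 − 2·33 + 32.7)/9 = 8.07778.
q₂(high-cost) = 7.79444, so P = 106 − 3·(8.07778 + 7.79444) = 58.3833.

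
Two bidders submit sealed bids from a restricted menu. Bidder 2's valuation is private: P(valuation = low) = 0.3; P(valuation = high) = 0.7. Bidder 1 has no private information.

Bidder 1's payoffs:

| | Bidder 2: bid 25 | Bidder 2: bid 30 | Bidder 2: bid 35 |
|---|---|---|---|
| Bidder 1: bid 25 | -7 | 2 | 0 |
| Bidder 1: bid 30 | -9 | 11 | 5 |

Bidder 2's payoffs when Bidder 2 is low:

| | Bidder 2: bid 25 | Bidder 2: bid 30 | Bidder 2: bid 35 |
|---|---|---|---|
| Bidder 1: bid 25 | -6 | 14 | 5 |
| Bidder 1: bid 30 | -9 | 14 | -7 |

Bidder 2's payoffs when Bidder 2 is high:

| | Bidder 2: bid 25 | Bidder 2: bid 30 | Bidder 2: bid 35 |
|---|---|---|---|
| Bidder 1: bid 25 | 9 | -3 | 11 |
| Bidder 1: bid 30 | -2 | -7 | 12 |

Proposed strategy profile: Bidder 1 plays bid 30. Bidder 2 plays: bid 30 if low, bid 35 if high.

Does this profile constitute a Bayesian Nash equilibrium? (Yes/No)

Yes

A profile is a BNE iff every type of every player is best-responding given beliefs about the other side.
Bidder 1 plays bid 30: E[bid 30] = 0.3·(11) + 0.7·(5) = 6.8; E[bid 25] = 0.6. Best-responding. ✓
Bidder 2 (valuation low), facing bid 30: bid 25 gives -9, bid 30 gives 14, bid 35 gives -7. Proposed bid 30 is best. ✓
Bidder 2 (valuation high), facing bid 30: bid 25 gives -2, bid 30 gives -7, bid 35 gives 12. Proposed bid 35 is best. ✓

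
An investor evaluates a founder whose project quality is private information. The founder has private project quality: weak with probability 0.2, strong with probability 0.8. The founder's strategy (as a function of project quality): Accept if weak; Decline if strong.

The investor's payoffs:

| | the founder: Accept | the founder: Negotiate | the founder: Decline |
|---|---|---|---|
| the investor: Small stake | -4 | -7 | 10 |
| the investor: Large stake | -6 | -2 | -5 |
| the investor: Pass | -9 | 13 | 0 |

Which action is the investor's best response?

Small stake

E[Small stake] = 0.2·(-4) + 0.8·(10) = 7.2
E[Large stake] = 0.2·(-6) + 0.8·(-5) = -5.2
E[Pass] = 0.2·(-9) + 0.8·(0) = -1.8
Best response: Small stake (7.2 is the largest).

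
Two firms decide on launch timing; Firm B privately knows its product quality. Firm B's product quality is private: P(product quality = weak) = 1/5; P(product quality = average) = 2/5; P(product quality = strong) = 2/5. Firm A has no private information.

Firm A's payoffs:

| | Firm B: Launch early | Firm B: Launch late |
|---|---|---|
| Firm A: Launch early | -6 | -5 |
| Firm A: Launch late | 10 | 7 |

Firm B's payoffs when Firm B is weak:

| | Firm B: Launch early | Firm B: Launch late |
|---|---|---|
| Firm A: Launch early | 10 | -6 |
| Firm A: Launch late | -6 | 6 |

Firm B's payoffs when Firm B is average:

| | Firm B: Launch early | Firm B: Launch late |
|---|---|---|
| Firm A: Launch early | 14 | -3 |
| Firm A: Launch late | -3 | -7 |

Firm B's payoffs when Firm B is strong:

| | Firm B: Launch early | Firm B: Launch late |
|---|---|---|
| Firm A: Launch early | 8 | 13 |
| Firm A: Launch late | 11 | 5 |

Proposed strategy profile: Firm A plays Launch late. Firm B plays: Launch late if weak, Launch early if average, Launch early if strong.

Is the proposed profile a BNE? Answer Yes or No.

Yes

Firm A plays Launch late: E[Launch late] = 1/5·(7) + 2/5·(10) + 2/5·(10) = 47/5; E[Launch early] = -29/5. Best-responding. ✓
Firm B (product quality weak), facing Launch late: Launch early gives -6, Launch late gives 6. Proposed Launch late is best. ✓
Firm B (product quality average), facing Launch late: Launch early gives -3, Launch late gives -7. Proposed Launch early is best. ✓
Firm B (product quality strong), facing Launch late: Launch early gives 11, Launch late gives 5. Proposed Launch early is best. ✓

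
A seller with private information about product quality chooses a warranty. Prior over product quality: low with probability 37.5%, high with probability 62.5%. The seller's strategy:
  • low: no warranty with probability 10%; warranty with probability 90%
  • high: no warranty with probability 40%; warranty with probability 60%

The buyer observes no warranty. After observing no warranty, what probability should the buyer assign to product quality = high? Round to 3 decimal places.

0.870

P(no warranty) = 0.375·0.1 + 0.625·0.4 = 0.2875
P(high | no warranty) = (0.625·0.4) / 0.2875 = 0.25 / 0.2875 = 0.869565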